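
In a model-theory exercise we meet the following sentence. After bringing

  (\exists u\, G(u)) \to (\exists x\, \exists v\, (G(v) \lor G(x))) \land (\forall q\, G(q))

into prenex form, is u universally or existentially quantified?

Eliminate → and ↔ using ¬ and ∨.
  \neg (\exists u\, G(u)) \lor (\exists x\, \exists v\, (G(v) \lor G(x))) \land (\forall q\, G(q))
Move each ¬ inward, flipping quantifiers it crosses:
  (\forall u\, \neg G(u)) \lor (\exists x\, \exists v\, (G(v) \lor G(x))) \land (\forall q\, G(q))
Extract every quantifier outward, since the variables are now distinct and don't occur free across branches:
  \forall u\, \exists x\, \exists v\, \forall q\, (\neg G(u) \lor (G(v) \lor G(x)) \land G(q))
The quantifier \exists u sits under an odd number of negations (counting the antecedent side of each →), so it flips to \forall u.

universal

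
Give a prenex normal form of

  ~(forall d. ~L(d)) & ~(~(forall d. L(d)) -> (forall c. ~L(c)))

exists d. exists w1. exists c. (L(d) & ~L(w1) & L(c))

First replace A → B with ¬A ∨ B.
  ~(forall d. ~L(d)) & ~(~~(forall d. L(d)) | (forall c. ~L(c)))
Push ¬ through the quantifiers and connectives to reach negation normal form:
  (exists d. L(d)) & (exists d. ~L(d)) & (exists c. L(c))
Rename bound variables to avoid capture: d↦w1.
  (exists d. L(d)) & (exists w1. ~L(w1)) & (exists c. L(c))
Extract every quantifier outward, since the variables are now distinct and don't occur free across branches:
  exists d. exists w1. exists c. (L(d) & ~L(w1) & L(c))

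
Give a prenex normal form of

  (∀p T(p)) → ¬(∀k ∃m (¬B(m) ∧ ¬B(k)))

Eliminate → and ↔ using ¬ and ∨.
  ¬(∀p T(p)) ∨ ¬(∀k ∃m (¬B(m) ∧ ¬B(k)))
Move each ¬ inward, flipping quantifiers it crosses:
  (∃p ¬T(p)) ∨ (∃k ∀m (B(m) ∨ B(k)))
All bound variables are already distinct, so no renaming is needed.
Finally move all quantifiers to the prefix:
  ∃p ∃k ∀m (¬T(p) ∨ B(m) ∨ B(k))

∃p ∃k ∀m (¬T(p) ∨ B(m) ∨ B(k))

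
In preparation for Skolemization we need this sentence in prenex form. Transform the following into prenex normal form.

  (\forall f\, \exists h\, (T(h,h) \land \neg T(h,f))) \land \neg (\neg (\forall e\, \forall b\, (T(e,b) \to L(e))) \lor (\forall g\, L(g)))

Rewrite implications/biconditionals: A → B as ¬A ∨ B.
  (\forall f\, \exists h\, (T(h,h) \land \neg T(h,f))) \land \neg (\neg (\forall e\, \forall b\, (\neg T(e,b) \lor L(e))) \lor (\forall g\, L(g)))
Drive negations inward (¬∀x A ≡ ∃x ¬A, ¬∃x A ≡ ∀x ¬A, De Morgan for ∧/∨):
  (\forall f\, \exists h\, (T(h,h) \land \neg T(h,f))) \land (\forall e\, \forall b\, (\neg T(e,b) \lor L(e))) \land (\exists g\, \neg L(g))
All bound variables are already distinct, so no renaming is needed.
Pull the quantifiers to the front (each side's bound variable is not free in the other side):
  \forall f\, \exists h\, \forall e\, \forall b\, \exists g\, (T(h,h) \land \neg T(h,f) \land (\neg T(e,b) \lor L(e)) \land \neg L(g))

\forall f\, \exists h\, \forall e\, \forall b\, \exists g\, (T(h,h) \land \neg T(h,f) \land (\neg T(e,b) \lor L(e)) \land \neg L(g))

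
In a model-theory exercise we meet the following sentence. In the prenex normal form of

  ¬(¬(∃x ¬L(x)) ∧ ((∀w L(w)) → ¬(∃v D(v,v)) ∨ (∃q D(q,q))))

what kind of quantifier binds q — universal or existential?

universal

Eliminate → and ↔ using ¬ and ∨.
  ¬(¬(∃x ¬L(x)) ∧ (¬(∀w L(w)) ∨ ¬(∃v D(v,v)) ∨ (∃q D(q,q))))
Drive negations inward (¬∀x A ≡ ∃x ¬A, ¬∃x A ≡ ∀x ¬A, De Morgan for ∧/∨):
  (∃x ¬L(x)) ∨ (∀w L(w)) ∧ (∃v D(v,v)) ∧ (∀q ¬D(q,q))
Pull the quantifiers to the front (each side's bound variable is not free in the other side):
  ∃x ∀w ∃v ∀q (¬L(x) ∨ L(w) ∧ D(v,v) ∧ ¬D(q,q))
The quantifier ∃q sits under an odd number of negations (counting the antecedent side of each →), so it flips to ∀q.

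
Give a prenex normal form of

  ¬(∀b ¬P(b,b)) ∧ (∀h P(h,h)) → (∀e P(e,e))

First replace A → B with ¬A ∨ B.
  ¬(¬(∀b ¬P(b,b)) ∧ (∀h P(h,h))) ∨ (∀e P(e,e))
Move each ¬ inward, flipping quantifiers it crosses:
  (∀b ¬P(b,b)) ∨ (∃h ¬P(h,h)) ∨ (∀e P(e,e))
Finally move all quantifiers to the prefix:
  ∀b ∃h ∀e (¬P(b,b) ∨ ¬P(h,h) ∨ P(e,e))

∀b ∃h ∀e (¬P(b,b) ∨ ¬P(h,h) ∨ P(e,e))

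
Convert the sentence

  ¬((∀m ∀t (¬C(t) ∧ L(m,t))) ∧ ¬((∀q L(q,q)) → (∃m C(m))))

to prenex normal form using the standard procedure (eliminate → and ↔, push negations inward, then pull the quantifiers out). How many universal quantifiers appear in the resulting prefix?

Eliminate → and ↔ using ¬ and ∨.
  ¬((∀m ∀t (¬C(t) ∧ L(m,t))) ∧ ¬(¬(∀q L(q,q)) ∨ (∃m C(m))))
Push ¬ through the quantifiers and connectives to reach negation normal form:
  (∃m ∃t (C(t) ∨ ¬L(m,t))) ∨ (∃q ¬L(q,q)) ∨ (∃m C(m))
Rename bound variables to avoid capture: m↦z1.
  (∃m ∃t (C(t) ∨ ¬L(m,t))) ∨ (∃q ¬L(q,q)) ∨ (∃z1 C(z1))
Extract every quantifier outward, since the variables are now distinct and don't occur free across branches:
  ∃m ∃t ∃q ∃z1 (C(t) ∨ ¬L(m,t) ∨ ¬L(q,q) ∨ C(z1))
The prefix is ∃m ∃t ∃q ∃z1: 0 universal, 4 existential.

0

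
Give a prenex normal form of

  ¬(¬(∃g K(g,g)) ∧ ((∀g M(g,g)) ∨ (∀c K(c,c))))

Move each ¬ inward, flipping quantifiers it crosses:
  (∃g K(g,g)) ∨ (∃g ¬M(g,g)) ∧ (∃c ¬K(c,c))
Standardize variables apart so no two quantifiers bind the same name: g↦x.
  (∃g K(g,g)) ∨ (∃x ¬M(x,x)) ∧ (∃c ¬K(c,c))
Pull the quantifiers to the front (each side's bound variable is not free in the other side):
  ∃g ∃x ∃c (K(g,g) ∨ ¬M(x,x) ∧ ¬K(c,c))

∃g ∃x ∃c (K(g,g) ∨ ¬M(x,x) ∧ ¬K(c,c))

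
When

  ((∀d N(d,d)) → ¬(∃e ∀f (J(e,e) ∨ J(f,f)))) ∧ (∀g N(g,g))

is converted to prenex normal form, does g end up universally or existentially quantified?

Rewrite implications/biconditionals: A → B as ¬A ∨ B.
  (¬(∀d N(d,d)) ∨ ¬(∃e ∀f (J(e,e) ∨ J(f,f)))) ∧ (∀g N(g,g))
Move each ¬ inward, flipping quantifiers it crosses:
  ((∃d ¬N(d,d)) ∨ (∀e ∃f (¬J(e,e) ∧ ¬J(f,f)))) ∧ (∀g N(g,g))
Finally move all quantifiers to the prefix:
  ∃d ∀e ∃f ∀g ((¬N(d,d) ∨ ¬J(e,e) ∧ ¬J(f,f)) ∧ N(g,g))
The quantifier ∀g sits under an even number of negations (counting the antecedent side of each →), so it remains universal.

universal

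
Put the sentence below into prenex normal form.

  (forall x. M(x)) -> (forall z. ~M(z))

exists x. forall z. (~M(x) | ~M(z))

Eliminate → and ↔ using ¬ and ∨.
  ~(forall x. M(x)) | (forall z. ~M(z))
Push ¬ through the quantifiers and connectives to reach negation normal form:
  (exists x. ~M(x)) | (forall z. ~M(z))
All bound variables are already distinct, so no renaming is needed.
Pull the quantifiers to the front (each side's bound variable is not free in the other side):
  exists x. forall z. (~M(x) | ~M(z))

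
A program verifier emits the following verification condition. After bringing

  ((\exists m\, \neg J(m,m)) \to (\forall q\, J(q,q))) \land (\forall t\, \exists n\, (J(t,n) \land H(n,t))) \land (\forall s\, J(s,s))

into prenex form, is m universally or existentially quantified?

Rewrite implications/biconditionals: A → B as ¬A ∨ B.
  (\neg (\exists m\, \neg J(m,m)) \lor (\forall q\, J(q,q))) \land (\forall t\, \exists n\, (J(t,n) \land H(n,t))) \land (\forall s\, J(s,s))
Drive negations inward (¬∀x A ≡ ∃x ¬A, ¬∃x A ≡ ∀x ¬A, De Morgan for ∧/∨):
  ((\forall m\, J(m,m)) \lor (\forall q\, J(q,q))) \land (\forall t\, \exists n\, (J(t,n) \land H(n,t))) \land (\forall s\, J(s,s))
All bound variables are already distinct, so no renaming is needed.
Finally move all quantifiers to the prefix:
  \forall m\, \forall q\, \forall t\, \exists n\, \forall s\, ((J(m,m) \lor J(q,q)) \land J(t,n) \land H(n,t) \land J(s,s))
The quantifier \exists m sits under an odd number of negations (counting the antecedent side of each →), so it flips to \forall m.

universal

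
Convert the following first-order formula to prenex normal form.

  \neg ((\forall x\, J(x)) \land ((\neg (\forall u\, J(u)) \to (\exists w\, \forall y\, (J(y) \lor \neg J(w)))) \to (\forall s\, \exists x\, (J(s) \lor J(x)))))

\exists x\, \forall u\, \exists w\, \forall y\, \exists s\, \forall u1\, (\neg J(x) \lor (J(u) \lor J(y) \lor \neg J(w)) \land \neg J(s) \land \neg J(u1))

Rewrite implications/biconditionals: A → B as ¬A ∨ B.
  \neg ((\forall x\, J(x)) \land (\neg (\neg \neg (\forall u\, J(u)) \lor (\exists w\, \forall y\, (J(y) \lor \neg J(w)))) \lor (\forall s\, \exists x\, (J(s) \lor J(x)))))
Drive negations inward (¬∀x A ≡ ∃x ¬A, ¬∃x A ≡ ∀x ¬A, De Morgan for ∧/∨):
  (\exists x\, \neg J(x)) \lor ((\forall u\, J(u)) \lor (\exists w\, \forall y\, (J(y) \lor \neg J(w)))) \land (\exists s\, \forall x\, (\neg J(s) \land \neg J(x)))
Give each quantifier a distinct variable: x↦u1.
  (\exists x\, \neg J(x)) \lor ((\forall u\, J(u)) \lor (\exists w\, \forall y\, (J(y) \lor \neg J(w)))) \land (\exists s\, \forall u1\, (\neg J(s) \land \neg J(u1)))
Extract every quantifier outward, since the variables are now distinct and don't occur free across branches:
  \exists x\, \forall u\, \exists w\, \forall y\, \exists s\, \forall u1\, (\neg J(x) \lor (J(u) \lor J(y) \lor \neg J(w)) \land \neg J(s) \land \neg J(u1))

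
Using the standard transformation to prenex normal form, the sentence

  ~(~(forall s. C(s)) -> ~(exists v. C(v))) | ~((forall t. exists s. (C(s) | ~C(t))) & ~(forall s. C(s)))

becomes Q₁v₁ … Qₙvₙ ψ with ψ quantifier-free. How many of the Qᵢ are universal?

2

Eliminate → and ↔ using ¬ and ∨.
  ~(~~(forall s. C(s)) | ~(exists v. C(v))) | ~((forall t. exists s. (C(s) | ~C(t))) & ~(forall s. C(s)))
Drive negations inward (¬∀x A ≡ ∃x ¬A, ¬∃x A ≡ ∀x ¬A, De Morgan for ∧/∨):
  (exists s. ~C(s)) & (exists v. C(v)) | (exists t. forall s. (~C(s) & C(t))) | (forall s. C(s))
Rename bound variables to avoid capture: s↦w1, s↦x.
  (exists s. ~C(s)) & (exists v. C(v)) | (exists t. forall w1. (~C(w1) & C(t))) | (forall x. C(x))
Finally move all quantifiers to the prefix:
  exists s. exists v. exists t. forall w1. forall x. (~C(s) & C(v) | ~C(w1) & C(t) | C(x))
The prefix is exists s exists v exists t forall w1 forall x: 2 universal, 3 existential.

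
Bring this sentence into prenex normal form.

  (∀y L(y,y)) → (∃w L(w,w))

∃y ∃w (¬L(y,y) ∨ L(w,w))

Rewrite implications/biconditionals: A → B as ¬A ∨ B.
  ¬(∀y L(y,y)) ∨ (∃w L(w,w))
Move each ¬ inward, flipping quantifiers it crosses:
  (∃y ¬L(y,y)) ∨ (∃w L(w,w))
Pull the quantifiers to the front (each side's bound variable is not free in the other side):
  ∃y ∃w (¬L(y,y) ∨ L(w,w))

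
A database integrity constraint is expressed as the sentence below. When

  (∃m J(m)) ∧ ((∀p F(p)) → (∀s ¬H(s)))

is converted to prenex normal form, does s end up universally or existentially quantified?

Rewrite implications/biconditionals: A → B as ¬A ∨ B.
  (∃m J(m)) ∧ (¬(∀p F(p)) ∨ (∀s ¬H(s)))
Push ¬ through the quantifiers and connectives to reach negation normal form:
  (∃m J(m)) ∧ ((∃p ¬F(p)) ∨ (∀s ¬H(s)))
Pull the quantifiers to the front (each side's bound variable is not free in the other side):
  ∃m ∃p ∀s (J(m) ∧ (¬F(p) ∨ ¬H(s)))
The quantifier ∀s sits under an even number of negations (counting the antecedent side of each →), so it remains universal.

universal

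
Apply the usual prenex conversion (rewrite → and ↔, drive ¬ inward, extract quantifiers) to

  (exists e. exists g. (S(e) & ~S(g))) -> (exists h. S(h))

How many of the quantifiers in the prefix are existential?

First replace A → B with ¬A ∨ B.
  ~(exists e. exists g. (S(e) & ~S(g))) | (exists h. S(h))
Drive negations inward (¬∀x A ≡ ∃x ¬A, ¬∃x A ≡ ∀x ¬A, De Morgan for ∧/∨):
  (forall e. forall g. (~S(e) | S(g))) | (exists h. S(h))
All bound variables are already distinct, so no renaming is needed.
Extract every quantifier outward, since the variables are now distinct and don't occur free across branches:
  forall e. forall g. exists h. (~S(e) | S(g) | S(h))
The prefix is forall e forall g exists h: 2 universal, 1 existential.

1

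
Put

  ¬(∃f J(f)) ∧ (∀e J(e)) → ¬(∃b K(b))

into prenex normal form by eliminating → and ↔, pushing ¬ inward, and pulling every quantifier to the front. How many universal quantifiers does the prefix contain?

Rewrite implications/biconditionals: A → B as ¬A ∨ B.
  ¬(¬(∃f J(f)) ∧ (∀e J(e))) ∨ ¬(∃b K(b))
Drive negations inward (¬∀x A ≡ ∃x ¬A, ¬∃x A ≡ ∀x ¬A, De Morgan for ∧/∨):
  (∃f J(f)) ∨ (∃e ¬J(e)) ∨ (∀b ¬K(b))
Pull the quantifiers to the front (each side's bound variable is not free in the other side):
  ∃f ∃e ∀b (J(f) ∨ ¬J(e) ∨ ¬K(b))
The prefix is ∃f ∃e ∀b: 1 universal, 2 existential.

1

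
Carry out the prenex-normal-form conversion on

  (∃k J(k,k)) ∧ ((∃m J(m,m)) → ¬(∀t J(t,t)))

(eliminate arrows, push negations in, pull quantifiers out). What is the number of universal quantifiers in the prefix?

1

Rewrite implications/biconditionals: A → B as ¬A ∨ B.
  (∃k J(k,k)) ∧ (¬(∃m J(m,m)) ∨ ¬(∀t J(t,t)))
Push ¬ through the quantifiers and connectives to reach negation normal form:
  (∃k J(k,k)) ∧ ((∀m ¬J(m,m)) ∨ (∃t ¬J(t,t)))
Pull the quantifiers to the front (each side's bound variable is not free in the other side):
  ∃k ∀m ∃t (J(k,k) ∧ (¬J(m,m) ∨ ¬J(t,t)))
The prefix is ∃k ∀m ∃t: 1 universal, 2 existential.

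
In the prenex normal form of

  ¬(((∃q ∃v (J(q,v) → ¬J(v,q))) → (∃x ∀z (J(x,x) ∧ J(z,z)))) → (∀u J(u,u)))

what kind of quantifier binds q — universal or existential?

First replace A → B with ¬A ∨ B.
  ¬(¬(¬(∃q ∃v (¬J(q,v) ∨ ¬J(v,q))) ∨ (∃x ∀z (J(x,x) ∧ J(z,z)))) ∨ (∀u J(u,u)))
Push ¬ through the quantifiers and connectives to reach negation normal form:
  ((∀q ∀v (J(q,v) ∧ J(v,q))) ∨ (∃x ∀z (J(x,x) ∧ J(z,z)))) ∧ (∃u ¬J(u,u))
Extract every quantifier outward, since the variables are now distinct and don't occur free across branches:
  ∀q ∀v ∃x ∀z ∃u ((J(q,v) ∧ J(v,q) ∨ J(x,x) ∧ J(z,z)) ∧ ¬J(u,u))
The quantifier ∃q sits under an odd number of negations (counting the antecedent side of each →), so it flips to ∀q.

universal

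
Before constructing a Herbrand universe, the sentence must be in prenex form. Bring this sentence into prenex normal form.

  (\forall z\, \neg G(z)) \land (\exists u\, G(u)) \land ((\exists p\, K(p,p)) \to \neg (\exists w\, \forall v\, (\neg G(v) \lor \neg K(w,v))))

Eliminate → and ↔ using ¬ and ∨.
  (\forall z\, \neg G(z)) \land (\exists u\, G(u)) \land (\neg (\exists p\, K(p,p)) \lor \neg (\exists w\, \forall v\, (\neg G(v) \lor \neg K(w,v))))
Drive negations inward (¬∀x A ≡ ∃x ¬A, ¬∃x A ≡ ∀x ¬A, De Morgan for ∧/∨):
  (\forall z\, \neg G(z)) \land (\exists u\, G(u)) \land ((\forall p\, \neg K(p,p)) \lor (\forall w\, \exists v\, (G(v) \land K(w,v))))
All bound variables are already distinct, so no renaming is needed.
Extract every quantifier outward, since the variables are now distinct and don't occur free across branches:
  \forall z\, \exists u\, \forall p\, \forall w\, \exists v\, (\neg G(z) \land G(u) \land (\neg K(p,p) \lor G(v) \land K(w,v)))

\forall z\, \exists u\, \forall p\, \forall w\, \exists v\, (\neg G(z) \land G(u) \land (\neg K(p,p) \lor G(v) \land K(w,v)))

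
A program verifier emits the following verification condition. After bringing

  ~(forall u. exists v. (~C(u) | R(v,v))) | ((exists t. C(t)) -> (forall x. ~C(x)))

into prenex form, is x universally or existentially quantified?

Eliminate → and ↔ using ¬ and ∨.
  ~(forall u. exists v. (~C(u) | R(v,v))) | ~(exists t. C(t)) | (forall x. ~C(x))
Drive negations inward (¬∀x A ≡ ∃x ¬A, ¬∃x A ≡ ∀x ¬A, De Morgan for ∧/∨):
  (exists u. forall v. (C(u) & ~R(v,v))) | (forall t. ~C(t)) | (forall x. ~C(x))
Pull the quantifiers to the front (each side's bound variable is not free in the other side):
  exists u. forall v. forall t. forall x. (C(u) & ~R(v,v) | ~C(t) | ~C(x))
The quantifier forall x sits under an even number of negations (counting the antecedent side of each →), so it remains universal.

universal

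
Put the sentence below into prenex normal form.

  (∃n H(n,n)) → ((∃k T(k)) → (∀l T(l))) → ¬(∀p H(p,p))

Eliminate → and ↔ using ¬ and ∨.
  ¬(∃n H(n,n)) ∨ ¬(¬(∃k T(k)) ∨ (∀l T(l))) ∨ ¬(∀p H(p,p))
Move each ¬ inward, flipping quantifiers it crosses:
  (∀n ¬H(n,n)) ∨ (∃k T(k)) ∧ (∃l ¬T(l)) ∨ (∃p ¬H(p,p))
Pull the quantifiers to the front (each side's bound variable is not free in the other side):
  ∀n ∃k ∃l ∃p (¬H(n,n) ∨ T(k) ∧ ¬T(l) ∨ ¬H(p,p))

∀n ∃k ∃l ∃p (¬H(n,n) ∨ T(k) ∧ ¬T(l) ∨ ¬H(p,p))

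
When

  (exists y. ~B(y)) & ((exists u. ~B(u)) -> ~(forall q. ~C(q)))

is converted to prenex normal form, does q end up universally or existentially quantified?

First replace A → B with ¬A ∨ B.
  (exists y. ~B(y)) & (~(exists u. ~B(u)) | ~(forall q. ~C(q)))
Move each ¬ inward, flipping quantifiers it crosses:
  (exists y. ~B(y)) & ((forall u. B(u)) | (exists q. C(q)))
All bound variables are already distinct, so no renaming is needed.
Finally move all quantifiers to the prefix:
  exists y. forall u. exists q. (~B(y) & (B(u) | C(q)))
The quantifier forall q sits under an odd number of negations (counting the antecedent side of each →), so it flips to exists q.

existential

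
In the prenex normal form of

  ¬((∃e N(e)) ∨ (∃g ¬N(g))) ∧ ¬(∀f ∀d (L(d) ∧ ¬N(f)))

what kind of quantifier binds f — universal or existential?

Move each ¬ inward, flipping quantifiers it crosses:
  (∀e ¬N(e)) ∧ (∀g N(g)) ∧ (∃f ∃d (¬L(d) ∨ N(f)))
All bound variables are already distinct, so no renaming is needed.
Finally move all quantifiers to the prefix:
  ∀e ∀g ∃f ∃d (¬N(e) ∧ N(g) ∧ (¬L(d) ∨ N(f)))
The quantifier ∀f sits under an odd number of negations, so it flips to ∃f.

existential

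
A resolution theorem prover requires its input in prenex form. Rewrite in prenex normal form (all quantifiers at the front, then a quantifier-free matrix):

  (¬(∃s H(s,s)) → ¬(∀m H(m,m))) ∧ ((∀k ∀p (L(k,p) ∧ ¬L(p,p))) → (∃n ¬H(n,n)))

Rewrite implications/biconditionals: A → B as ¬A ∨ B.
  (¬¬(∃s H(s,s)) ∨ ¬(∀m H(m,m))) ∧ (¬(∀k ∀p (L(k,p) ∧ ¬L(p,p))) ∨ (∃n ¬H(n,n)))
Push ¬ through the quantifiers and connectives to reach negation normal form:
  ((∃s H(s,s)) ∨ (∃m ¬H(m,m))) ∧ ((∃k ∃p (¬L(k,p) ∨ L(p,p))) ∨ (∃n ¬H(n,n)))
All bound variables are already distinct, so no renaming is needed.
Extract every quantifier outward, since the variables are now distinct and don't occur free across branches:
  ∃s ∃m ∃k ∃p ∃n ((H(s,s) ∨ ¬H(m,m)) ∧ (¬L(k,p) ∨ L(p,p) ∨ ¬H(n,n)))

∃s ∃m ∃k ∃p ∃n ((H(s,s) ∨ ¬H(m,m)) ∧ (¬L(k,p) ∨ L(p,p) ∨ ¬H(n,n)))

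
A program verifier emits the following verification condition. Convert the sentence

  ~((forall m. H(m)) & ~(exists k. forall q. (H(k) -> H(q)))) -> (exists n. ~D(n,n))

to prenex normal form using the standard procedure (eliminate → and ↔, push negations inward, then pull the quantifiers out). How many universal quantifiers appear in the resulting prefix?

First replace A → B with ¬A ∨ B.
  ~~((forall m. H(m)) & ~(exists k. forall q. (~H(k) | H(q)))) | (exists n. ~D(n,n))
Move each ¬ inward, flipping quantifiers it crosses:
  (forall m. H(m)) & (forall k. exists q. (H(k) & ~H(q))) | (exists n. ~D(n,n))
All bound variables are already distinct, so no renaming is needed.
Finally move all quantifiers to the prefix:
  forall m. forall k. exists q. exists n. (H(m) & H(k) & ~H(q) | ~D(n,n))
The prefix is forall m forall k exists q exists n: 2 universal, 2 existential.

2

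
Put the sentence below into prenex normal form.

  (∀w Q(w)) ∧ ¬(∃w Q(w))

Push ¬ through the quantifiers and connectives to reach negation normal form:
  (∀w Q(w)) ∧ (∀w ¬Q(w))
Give each quantifier a distinct variable: w↦s.
  (∀w Q(w)) ∧ (∀s ¬Q(s))
Extract every quantifier outward, since the variables are now distinct and don't occur free across branches:
  ∀w ∀s (Q(w) ∧ ¬Q(s))

∀w ∀s (Q(w) ∧ ¬Q(s))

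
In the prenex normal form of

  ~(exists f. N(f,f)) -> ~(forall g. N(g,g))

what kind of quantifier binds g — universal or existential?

First replace A → B with ¬A ∨ B.
  ~~(exists f. N(f,f)) | ~(forall g. N(g,g))
Drive negations inward (¬∀x A ≡ ∃x ¬A, ¬∃x A ≡ ∀x ¬A, De Morgan for ∧/∨):
  (exists f. N(f,f)) | (exists g. ~N(g,g))
Pull the quantifiers to the front (each side's bound variable is not free in the other side):
  exists f. exists g. (N(f,f) | ~N(g,g))
The quantifier forall g sits under an odd number of negations (counting the antecedent side of each →), so it flips to exists g.

existential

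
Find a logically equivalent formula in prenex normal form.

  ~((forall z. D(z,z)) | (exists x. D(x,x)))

exists z. forall x. (~D(z,z) & ~D(x,x))

Move each ¬ inward, flipping quantifiers it crosses:
  (exists z. ~D(z,z)) & (forall x. ~D(x,x))
All bound variables are already distinct, so no renaming is needed.
Extract every quantifier outward, since the variables are now distinct and don't occur free across branches:
  exists z. forall x. (~D(z,z) & ~D(x,x))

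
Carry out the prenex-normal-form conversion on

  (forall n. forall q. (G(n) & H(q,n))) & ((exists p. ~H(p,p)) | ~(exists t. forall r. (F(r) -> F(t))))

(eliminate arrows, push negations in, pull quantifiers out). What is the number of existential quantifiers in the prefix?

Rewrite implications/biconditionals: A → B as ¬A ∨ B.
  (forall n. forall q. (G(n) & H(q,n))) & ((exists p. ~H(p,p)) | ~(exists t. forall r. (~F(r) | F(t))))
Drive negations inward (¬∀x A ≡ ∃x ¬A, ¬∃x A ≡ ∀x ¬A, De Morgan for ∧/∨):
  (forall n. forall q. (G(n) & H(q,n))) & ((exists p. ~H(p,p)) | (forall t. exists r. (F(r) & ~F(t))))
All bound variables are already distinct, so no renaming is needed.
Finally move all quantifiers to the prefix:
  forall n. forall q. exists p. forall t. exists r. (G(n) & H(q,n) & (~H(p,p) | F(r) & ~F(t)))
The prefix is forall n forall q exists p forall t exists r: 3 universal, 2 existential.

2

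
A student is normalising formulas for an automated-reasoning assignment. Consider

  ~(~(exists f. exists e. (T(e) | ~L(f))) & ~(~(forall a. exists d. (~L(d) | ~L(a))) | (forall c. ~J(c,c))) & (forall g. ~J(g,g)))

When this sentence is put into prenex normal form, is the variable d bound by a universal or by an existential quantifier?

universal

Move each ¬ inward, flipping quantifiers it crosses:
  (exists f. exists e. (T(e) | ~L(f))) | (exists a. forall d. (L(d) & L(a))) | (forall c. ~J(c,c)) | (exists g. J(g,g))
All bound variables are already distinct, so no renaming is needed.
Extract every quantifier outward, since the variables are now distinct and don't occur free across branches:
  exists f. exists e. exists a. forall d. forall c. exists g. (T(e) | ~L(f) | L(d) & L(a) | ~J(c,c) | J(g,g))
The quantifier exists d sits under an odd number of negations, so it flips to forall d.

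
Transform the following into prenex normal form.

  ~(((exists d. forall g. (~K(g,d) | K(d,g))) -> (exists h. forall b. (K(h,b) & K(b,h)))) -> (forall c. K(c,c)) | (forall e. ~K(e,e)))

First replace A → B with ¬A ∨ B.
  ~(~(~(exists d. forall g. (~K(g,d) | K(d,g))) | (exists h. forall b. (K(h,b) & K(b,h)))) | (forall c. K(c,c)) | (forall e. ~K(e,e)))
Move each ¬ inward, flipping quantifiers it crosses:
  ((forall d. exists g. (K(g,d) & ~K(d,g))) | (exists h. forall b. (K(h,b) & K(b,h)))) & (exists c. ~K(c,c)) & (exists e. K(e,e))
All bound variables are already distinct, so no renaming is needed.
Pull the quantifiers to the front (each side's bound variable is not free in the other side):
  forall d. exists g. exists h. forall b. exists c. exists e. ((K(g,d) & ~K(d,g) | K(h,b) & K(b,h)) & ~K(c,c) & K(e,e))

forall d. exists g. exists h. forall b. exists c. exists e. ((K(g,d) & ~K(d,g) | K(h,b) & K(b,h)) & ~K(c,c) & K(e,e))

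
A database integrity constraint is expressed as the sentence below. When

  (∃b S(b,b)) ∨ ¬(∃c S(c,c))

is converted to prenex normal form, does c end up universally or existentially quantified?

universal

Push ¬ through the quantifiers and connectives to reach negation normal form:
  (∃b S(b,b)) ∨ (∀c ¬S(c,c))
Extract every quantifier outward, since the variables are now distinct and don't occur free across branches:
  ∃b ∀c (S(b,b) ∨ ¬S(c,c))
The quantifier ∃c sits under an odd number of negations, so it flips to ∀c.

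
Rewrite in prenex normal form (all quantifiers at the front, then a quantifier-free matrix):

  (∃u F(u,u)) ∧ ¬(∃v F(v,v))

∃u ∀v (F(u,u) ∧ ¬F(v,v))

Push ¬ through the quantifiers and connectives to reach negation normal form:
  (∃u F(u,u)) ∧ (∀v ¬F(v,v))
Extract every quantifier outward, since the variables are now distinct and don't occur free across branches:
  ∃u ∀v (F(u,u) ∧ ¬F(v,v))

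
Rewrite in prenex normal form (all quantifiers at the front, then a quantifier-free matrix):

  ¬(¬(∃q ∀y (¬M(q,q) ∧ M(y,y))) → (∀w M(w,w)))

∀q ∃y ∃w ((M(q,q) ∨ ¬M(y,y)) ∧ ¬M(w,w))

Eliminate → and ↔ using ¬ and ∨.
  ¬(¬¬(∃q ∀y (¬M(q,q) ∧ M(y,y))) ∨ (∀w M(w,w)))
Push ¬ through the quantifiers and connectives to reach negation normal form:
  (∀q ∃y (M(q,q) ∨ ¬M(y,y))) ∧ (∃w ¬M(w,w))
All bound variables are already distinct, so no renaming is needed.
Pull the quantifiers to the front (each side's bound variable is not free in the other side):
  ∀q ∃y ∃w ((M(q,q) ∨ ¬M(y,y)) ∧ ¬M(w,w))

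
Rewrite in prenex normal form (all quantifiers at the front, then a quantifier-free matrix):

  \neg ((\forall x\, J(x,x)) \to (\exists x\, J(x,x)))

\forall x\, \forall v1\, (J(x,x) \land \neg J(v1,v1))

Eliminate → and ↔ using ¬ and ∨.
  \neg (\neg (\forall x\, J(x,x)) \lor (\exists x\, J(x,x)))
Push ¬ through the quantifiers and connectives to reach negation normal form:
  (\forall x\, J(x,x)) \land (\forall x\, \neg J(x,x))
Rename bound variables to avoid capture: x↦v1.
  (\forall x\, J(x,x)) \land (\forall v1\, \neg J(v1,v1))
Pull the quantifiers to the front (each side's bound variable is not free in the other side):
  \forall x\, \forall v1\, (J(x,x) \land \neg J(v1,v1))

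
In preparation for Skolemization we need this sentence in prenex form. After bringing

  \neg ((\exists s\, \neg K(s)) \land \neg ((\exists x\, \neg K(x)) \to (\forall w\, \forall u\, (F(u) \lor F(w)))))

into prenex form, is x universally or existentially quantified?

universal

First replace A → B with ¬A ∨ B.
  \neg ((\exists s\, \neg K(s)) \land \neg (\neg (\exists x\, \neg K(x)) \lor (\forall w\, \forall u\, (F(u) \lor F(w)))))
Push ¬ through the quantifiers and connectives to reach negation normal form:
  (\forall s\, K(s)) \lor (\forall x\, K(x)) \lor (\forall w\, \forall u\, (F(u) \lor F(w)))
All bound variables are already distinct, so no renaming is needed.
Extract every quantifier outward, since the variables are now distinct and don't occur free across branches:
  \forall s\, \forall x\, \forall w\, \forall u\, (K(s) \lor K(x) \lor F(u) \lor F(w))
The quantifier \exists x sits under an odd number of negations (counting the antecedent side of each →), so it flips to \forall x.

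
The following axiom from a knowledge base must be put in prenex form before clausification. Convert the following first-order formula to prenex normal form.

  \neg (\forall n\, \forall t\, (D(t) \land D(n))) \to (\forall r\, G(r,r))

\forall n\, \forall t\, \forall r\, (D(t) \land D(n) \lor G(r,r))

Rewrite implications/biconditionals: A → B as ¬A ∨ B.
  \neg \neg (\forall n\, \forall t\, (D(t) \land D(n))) \lor (\forall r\, G(r,r))
Drive negations inward (¬∀x A ≡ ∃x ¬A, ¬∃x A ≡ ∀x ¬A, De Morgan for ∧/∨):
  (\forall n\, \forall t\, (D(t) \land D(n))) \lor (\forall r\, G(r,r))
All bound variables are already distinct, so no renaming is needed.
Pull the quantifiers to the front (each side's bound variable is not free in the other side):
  \forall n\, \forall t\, \forall r\, (D(t) \land D(n) \lor G(r,r))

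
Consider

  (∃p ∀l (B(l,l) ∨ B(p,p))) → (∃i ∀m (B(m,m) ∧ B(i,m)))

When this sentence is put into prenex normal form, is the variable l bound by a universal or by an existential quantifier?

Eliminate → and ↔ using ¬ and ∨.
  ¬(∃p ∀l (B(l,l) ∨ B(p,p))) ∨ (∃i ∀m (B(m,m) ∧ B(i,m)))
Drive negations inward (¬∀x A ≡ ∃x ¬A, ¬∃x A ≡ ∀x ¬A, De Morgan for ∧/∨):
  (∀p ∃l (¬B(l,l) ∧ ¬B(p,p))) ∨ (∃i ∀m (B(m,m) ∧ B(i,m)))
All bound variables are already distinct, so no renaming is needed.
Finally move all quantifiers to the prefix:
  ∀p ∃l ∃i ∀m (¬B(l,l) ∧ ¬B(p,p) ∨ B(m,m) ∧ B(i,m))
The quantifier ∀l sits under an odd number of negations (counting the antecedent side of each →), so it flips to ∃l.

existential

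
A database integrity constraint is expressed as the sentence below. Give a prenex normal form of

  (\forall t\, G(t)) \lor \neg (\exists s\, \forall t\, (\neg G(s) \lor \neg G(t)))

\forall t\, \forall s\, \exists v\, (G(t) \lor G(s) \land G(v))

Drive negations inward (¬∀x A ≡ ∃x ¬A, ¬∃x A ≡ ∀x ¬A, De Morgan for ∧/∨):
  (\forall t\, G(t)) \lor (\forall s\, \exists t\, (G(s) \land G(t)))
Give each quantifier a distinct variable: t↦v.
  (\forall t\, G(t)) \lor (\forall s\, \exists v\, (G(s) \land G(v)))
Extract every quantifier outward, since the variables are now distinct and don't occur free across branches:
  \forall t\, \forall s\, \exists v\, (G(t) \lor G(s) \land G(v))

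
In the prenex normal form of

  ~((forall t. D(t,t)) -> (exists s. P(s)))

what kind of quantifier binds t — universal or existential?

First replace A → B with ¬A ∨ B.
  ~(~(forall t. D(t,t)) | (exists s. P(s)))
Drive negations inward (¬∀x A ≡ ∃x ¬A, ¬∃x A ≡ ∀x ¬A, De Morgan for ∧/∨):
  (forall t. D(t,t)) & (forall s. ~P(s))
All bound variables are already distinct, so no renaming is needed.
Finally move all quantifiers to the prefix:
  forall t. forall s. (D(t,t) & ~P(s))
The quantifier forall t sits under an even number of negations (counting the antecedent side of each →), so it remains universal.

universal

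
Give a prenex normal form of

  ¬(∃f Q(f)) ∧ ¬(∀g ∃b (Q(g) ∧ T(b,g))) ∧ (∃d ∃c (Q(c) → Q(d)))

∀f ∃g ∀b ∃d ∃c (¬Q(f) ∧ (¬Q(g) ∨ ¬T(b,g)) ∧ (¬Q(c) ∨ Q(d)))

Rewrite implications/biconditionals: A → B as ¬A ∨ B.
  ¬(∃f Q(f)) ∧ ¬(∀g ∃b (Q(g) ∧ T(b,g))) ∧ (∃d ∃c (¬Q(c) ∨ Q(d)))
Push ¬ through the quantifiers and connectives to reach negation normal form:
  (∀f ¬Q(f)) ∧ (∃g ∀b (¬Q(g) ∨ ¬T(b,g))) ∧ (∃d ∃c (¬Q(c) ∨ Q(d)))
All bound variables are already distinct, so no renaming is needed.
Pull the quantifiers to the front (each side's bound variable is not free in the other side):
  ∀f ∃g ∀b ∃d ∃c (¬Q(f) ∧ (¬Q(g) ∨ ¬T(b,g)) ∧ (¬Q(c) ∨ Q(d)))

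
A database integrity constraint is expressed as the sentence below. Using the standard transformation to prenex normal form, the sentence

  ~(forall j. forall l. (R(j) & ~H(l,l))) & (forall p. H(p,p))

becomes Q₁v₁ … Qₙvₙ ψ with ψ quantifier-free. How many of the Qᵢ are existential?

2

Push ¬ through the quantifiers and connectives to reach negation normal form:
  (exists j. exists l. (~R(j) | H(l,l))) & (forall p. H(p,p))
All bound variables are already distinct, so no renaming is needed.
Finally move all quantifiers to the prefix:
  exists j. exists l. forall p. ((~R(j) | H(l,l)) & H(p,p))
The prefix is exists j exists l forall p: 1 universal, 2 existential.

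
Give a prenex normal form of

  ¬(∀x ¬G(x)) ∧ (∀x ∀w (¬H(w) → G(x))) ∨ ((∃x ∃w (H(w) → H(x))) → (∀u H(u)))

First replace A → B with ¬A ∨ B.
  ¬(∀x ¬G(x)) ∧ (∀x ∀w (¬¬H(w) ∨ G(x))) ∨ ¬(∃x ∃w (¬H(w) ∨ H(x))) ∨ (∀u H(u))
Drive negations inward (¬∀x A ≡ ∃x ¬A, ¬∃x A ≡ ∀x ¬A, De Morgan for ∧/∨):
  (∃x G(x)) ∧ (∀x ∀w (H(w) ∨ G(x))) ∨ (∀x ∀w (H(w) ∧ ¬H(x))) ∨ (∀u H(u))
Standardize variables apart so no two quantifiers bind the same name: x↦a, x↦y1, w↦z1.
  (∃x G(x)) ∧ (∀a ∀w (H(w) ∨ G(a))) ∨ (∀y1 ∀z1 (H(z1) ∧ ¬H(y1))) ∨ (∀u H(u))
Pull the quantifiers to the front (each side's bound variable is not free in the other side):
  ∃x ∀a ∀w ∀y1 ∀z1 ∀u (G(x) ∧ (H(w) ∨ G(a)) ∨ H(z1) ∧ ¬H(y1) ∨ H(u))

∃x ∀a ∀w ∀y1 ∀z1 ∀u (G(x) ∧ (H(w) ∨ G(a)) ∨ H(z1) ∧ ¬H(y1) ∨ H(u))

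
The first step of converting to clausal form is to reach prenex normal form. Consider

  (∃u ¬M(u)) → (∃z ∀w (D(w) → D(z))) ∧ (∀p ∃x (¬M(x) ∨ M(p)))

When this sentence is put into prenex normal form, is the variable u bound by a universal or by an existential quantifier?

universal

First replace A → B with ¬A ∨ B.
  ¬(∃u ¬M(u)) ∨ (∃z ∀w (¬D(w) ∨ D(z))) ∧ (∀p ∃x (¬M(x) ∨ M(p)))
Push ¬ through the quantifiers and connectives to reach negation normal form:
  (∀u M(u)) ∨ (∃z ∀w (¬D(w) ∨ D(z))) ∧ (∀p ∃x (¬M(x) ∨ M(p)))
All bound variables are already distinct, so no renaming is needed.
Extract every quantifier outward, since the variables are now distinct and don't occur free across branches:
  ∀u ∃z ∀w ∀p ∃x (M(u) ∨ (¬D(w) ∨ D(z)) ∧ (¬M(x) ∨ M(p)))
The quantifier ∃u sits under an odd number of negations (counting the antecedent side of each →), so it flips to ∀u.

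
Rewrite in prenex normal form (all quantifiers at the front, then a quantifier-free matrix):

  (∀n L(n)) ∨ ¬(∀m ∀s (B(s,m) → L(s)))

Eliminate → and ↔ using ¬ and ∨.
  (∀n L(n)) ∨ ¬(∀m ∀s (¬B(s,m) ∨ L(s)))
Move each ¬ inward, flipping quantifiers it crosses:
  (∀n L(n)) ∨ (∃m ∃s (B(s,m) ∧ ¬L(s)))
All bound variables are already distinct, so no renaming is needed.
Extract every quantifier outward, since the variables are now distinct and don't occur free across branches:
  ∀n ∃m ∃s (L(n) ∨ B(s,m) ∧ ¬L(s))

∀n ∃m ∃s (L(n) ∨ B(s,m) ∧ ¬L(s))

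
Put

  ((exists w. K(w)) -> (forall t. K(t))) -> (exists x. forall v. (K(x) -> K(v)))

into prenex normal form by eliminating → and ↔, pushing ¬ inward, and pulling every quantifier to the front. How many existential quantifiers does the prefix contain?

Rewrite implications/biconditionals: A → B as ¬A ∨ B.
  ~(~(exists w. K(w)) | (forall t. K(t))) | (exists x. forall v. (~K(x) | K(v)))
Push ¬ through the quantifiers and connectives to reach negation normal form:
  (exists w. K(w)) & (exists t. ~K(t)) | (exists x. forall v. (~K(x) | K(v)))
All bound variables are already distinct, so no renaming is needed.
Extract every quantifier outward, since the variables are now distinct and don't occur free across branches:
  exists w. exists t. exists x. forall v. (K(w) & ~K(t) | ~K(x) | K(v))
The prefix is exists w exists t exists x forall v: 1 universal, 3 existential.

3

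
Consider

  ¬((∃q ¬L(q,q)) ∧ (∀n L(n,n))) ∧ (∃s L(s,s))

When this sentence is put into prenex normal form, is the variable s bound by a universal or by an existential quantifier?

existential

Move each ¬ inward, flipping quantifiers it crosses:
  ((∀q L(q,q)) ∨ (∃n ¬L(n,n))) ∧ (∃s L(s,s))
Pull the quantifiers to the front (each side's bound variable is not free in the other side):
  ∀q ∃n ∃s ((L(q,q) ∨ ¬L(n,n)) ∧ L(s,s))
The quantifier ∃s sits under an even number of negations, so it remains existential.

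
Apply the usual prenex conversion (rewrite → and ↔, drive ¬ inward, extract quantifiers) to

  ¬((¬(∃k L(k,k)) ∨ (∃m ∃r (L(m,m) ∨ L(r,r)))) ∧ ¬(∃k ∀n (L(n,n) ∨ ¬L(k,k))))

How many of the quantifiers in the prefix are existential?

Move each ¬ inward, flipping quantifiers it crosses:
  (∃k L(k,k)) ∧ (∀m ∀r (¬L(m,m) ∧ ¬L(r,r))) ∨ (∃k ∀n (L(n,n) ∨ ¬L(k,k)))
Standardize variables apart so no two quantifiers bind the same name: k↦t.
  (∃k L(k,k)) ∧ (∀m ∀r (¬L(m,m) ∧ ¬L(r,r))) ∨ (∃t ∀n (L(n,n) ∨ ¬L(t,t)))
Extract every quantifier outward, since the variables are now distinct and don't occur free across branches:
  ∃k ∀m ∀r ∃t ∀n (L(k,k) ∧ ¬L(m,m) ∧ ¬L(r,r) ∨ L(n,n) ∨ ¬L(t,t))
The prefix is ∃k ∀m ∀r ∃t ∀n: 3 universal, 2 existential.

2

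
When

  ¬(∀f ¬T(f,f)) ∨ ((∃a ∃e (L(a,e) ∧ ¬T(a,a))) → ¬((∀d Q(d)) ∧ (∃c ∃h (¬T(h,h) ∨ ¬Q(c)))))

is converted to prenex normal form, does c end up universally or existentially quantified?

universal

Eliminate → and ↔ using ¬ and ∨.
  ¬(∀f ¬T(f,f)) ∨ ¬(∃a ∃e (L(a,e) ∧ ¬T(a,a))) ∨ ¬((∀d Q(d)) ∧ (∃c ∃h (¬T(h,h) ∨ ¬Q(c))))
Move each ¬ inward, flipping quantifiers it crosses:
  (∃f T(f,f)) ∨ (∀a ∀e (¬L(a,e) ∨ T(a,a))) ∨ (∃d ¬Q(d)) ∨ (∀c ∀h (T(h,h) ∧ Q(c)))
All bound variables are already distinct, so no renaming is needed.
Finally move all quantifiers to the prefix:
  ∃f ∀a ∀e ∃d ∀c ∀h (T(f,f) ∨ ¬L(a,e) ∨ T(a,a) ∨ ¬Q(d) ∨ T(h,h) ∧ Q(c))
The quantifier ∃c sits under an odd number of negations (counting the antecedent side of each →), so it flips to ∀c.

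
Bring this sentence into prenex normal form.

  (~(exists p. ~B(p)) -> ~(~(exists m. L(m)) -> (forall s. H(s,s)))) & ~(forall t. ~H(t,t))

exists p. forall m. exists s. exists t. ((~B(p) | ~L(m) & ~H(s,s)) & H(t,t))

First replace A → B with ¬A ∨ B.
  (~~(exists p. ~B(p)) | ~(~~(exists m. L(m)) | (forall s. H(s,s)))) & ~(forall t. ~H(t,t))
Move each ¬ inward, flipping quantifiers it crosses:
  ((exists p. ~B(p)) | (forall m. ~L(m)) & (exists s. ~H(s,s))) & (exists t. H(t,t))
Pull the quantifiers to the front (each side's bound variable is not free in the other side):
  exists p. forall m. exists s. exists t. ((~B(p) | ~L(m) & ~H(s,s)) & H(t,t))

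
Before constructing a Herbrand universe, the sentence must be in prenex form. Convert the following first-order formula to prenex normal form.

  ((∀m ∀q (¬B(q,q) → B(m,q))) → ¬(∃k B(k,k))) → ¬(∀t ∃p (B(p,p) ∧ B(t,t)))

First replace A → B with ¬A ∨ B.
  ¬(¬(∀m ∀q (¬¬B(q,q) ∨ B(m,q))) ∨ ¬(∃k B(k,k))) ∨ ¬(∀t ∃p (B(p,p) ∧ B(t,t)))
Drive negations inward (¬∀x A ≡ ∃x ¬A, ¬∃x A ≡ ∀x ¬A, De Morgan for ∧/∨):
  (∀m ∀q (B(q,q) ∨ B(m,q))) ∧ (∃k B(k,k)) ∨ (∃t ∀p (¬B(p,p) ∨ ¬B(t,t)))
Pull the quantifiers to the front (each side's bound variable is not free in the other side):
  ∀m ∀q ∃k ∃t ∀p ((B(q,q) ∨ B(m,q)) ∧ B(k,k) ∨ ¬B(p,p) ∨ ¬B(t,t))

∀m ∀q ∃k ∃t ∀p ((B(q,q) ∨ B(m,q)) ∧ B(k,k) ∨ ¬B(p,p) ∨ ¬B(t,t))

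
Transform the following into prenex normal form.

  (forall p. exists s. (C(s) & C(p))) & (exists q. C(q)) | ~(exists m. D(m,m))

forall p. exists s. exists q. forall m. (C(s) & C(p) & C(q) | ~D(m,m))

Drive negations inward (¬∀x A ≡ ∃x ¬A, ¬∃x A ≡ ∀x ¬A, De Morgan for ∧/∨):
  (forall p. exists s. (C(s) & C(p))) & (exists q. C(q)) | (forall m. ~D(m,m))
Pull the quantifiers to the front (each side's bound variable is not free in the other side):
  forall p. exists s. exists q. forall m. (C(s) & C(p) & C(q) | ~D(m,m))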